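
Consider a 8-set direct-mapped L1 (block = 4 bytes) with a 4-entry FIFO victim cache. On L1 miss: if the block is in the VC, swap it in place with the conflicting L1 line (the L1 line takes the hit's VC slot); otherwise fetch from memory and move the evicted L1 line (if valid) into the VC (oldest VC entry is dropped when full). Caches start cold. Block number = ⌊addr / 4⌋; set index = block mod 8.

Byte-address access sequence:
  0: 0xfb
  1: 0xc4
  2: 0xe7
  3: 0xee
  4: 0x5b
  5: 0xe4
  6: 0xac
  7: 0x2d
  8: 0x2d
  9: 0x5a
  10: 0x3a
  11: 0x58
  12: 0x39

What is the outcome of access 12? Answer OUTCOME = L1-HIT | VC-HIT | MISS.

OUTCOME = VC-HIT

#0 0xfb→b62/s6 MISS; vc=[]
#1 0xc4→b49/s1 MISS; vc=[]
#2 0xe7→b57/s1 MISS; vc=[49]
#3 0xee→b59/s3 MISS; vc=[49]
#4 0x5b→b22/s6 MISS; vc=[49,62]
#5 0xe4→b57/s1 L1-HIT; vc=[49,62]
#6 0xac→b43/s3 MISS; vc=[49,62,59]
#7 0x2d→b11/s3 MISS; vc=[49,62,59,43]
#8 0x2d→b11/s3 L1-HIT; vc=[49,62,59,43]
#9 0x5a→b22/s6 L1-HIT; vc=[49,62,59,43]
#10 0x3a→b14/s6 MISS; vc=[62,59,43,22]
#11 0x58→b22/s6 VC-HIT; vc=[62,59,43,14]
#12 0x39→b14/s6 VC-HIT; vc=[62,59,43,22]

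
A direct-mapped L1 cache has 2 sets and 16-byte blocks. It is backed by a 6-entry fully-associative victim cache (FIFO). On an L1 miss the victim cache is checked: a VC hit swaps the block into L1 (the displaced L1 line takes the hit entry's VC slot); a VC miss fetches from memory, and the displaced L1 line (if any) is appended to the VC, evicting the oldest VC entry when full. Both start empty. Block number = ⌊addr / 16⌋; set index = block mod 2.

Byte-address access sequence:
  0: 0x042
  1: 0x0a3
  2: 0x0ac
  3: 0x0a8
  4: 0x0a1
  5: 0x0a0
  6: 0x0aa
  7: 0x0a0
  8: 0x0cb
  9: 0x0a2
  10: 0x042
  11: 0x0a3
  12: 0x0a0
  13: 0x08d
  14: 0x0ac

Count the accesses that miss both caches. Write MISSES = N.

#0 0x42→b4/s0 MISS; vc=[]
#1 0xa3→b10/s0 MISS; vc=[4]
#2 0xac→b10/s0 L1-HIT; vc=[4]
#3 0xa8→b10/s0 L1-HIT; vc=[4]
#4 0xa1→b10/s0 L1-HIT; vc=[4]
#5 0xa0→b10/s0 L1-HIT; vc=[4]
#6 0xaa→b10/s0 L1-HIT; vc=[4]
#7 0xa0→b10/s0 L1-HIT; vc=[4]
#8 0xcb→b12/s0 MISS; vc=[4,10]
#9 0xa2→b10/s0 VC-HIT; vc=[4,12]
#10 0x42→b4/s0 VC-HIT; vc=[10,12]
#11 0xa3→b10/s0 VC-HIT; vc=[4,12]
#12 0xa0→b10/s0 L1-HIT; vc=[4,12]
#13 0x8d→b8/s0 MISS; vc=[4,12,10]
#14 0xac→b10/s0 VC-HIT; vc=[4,12,8]

MISSES = 4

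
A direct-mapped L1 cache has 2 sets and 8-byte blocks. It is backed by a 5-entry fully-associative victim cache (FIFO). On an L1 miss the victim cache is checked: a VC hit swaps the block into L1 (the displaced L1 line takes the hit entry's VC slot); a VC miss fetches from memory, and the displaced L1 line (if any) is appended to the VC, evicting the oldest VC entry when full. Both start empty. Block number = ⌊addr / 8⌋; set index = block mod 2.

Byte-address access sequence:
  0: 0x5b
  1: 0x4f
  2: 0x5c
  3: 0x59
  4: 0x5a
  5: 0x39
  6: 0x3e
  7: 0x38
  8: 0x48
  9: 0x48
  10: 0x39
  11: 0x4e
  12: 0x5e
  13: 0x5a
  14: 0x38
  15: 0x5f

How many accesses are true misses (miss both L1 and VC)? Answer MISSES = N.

#0 0x5b→b11/s1 MISS; vc=[]
#1 0x4f→b9/s1 MISS; vc=[11]
#2 0x5c→b11/s1 VC-HIT; vc=[9]
#3 0x59→b11/s1 L1-HIT; vc=[9]
#4 0x5a→b11/s1 L1-HIT; vc=[9]
#5 0x39→b7/s1 MISS; vc=[9,11]
#6 0x3e→b7/s1 L1-HIT; vc=[9,11]
#7 0x38→b7/s1 L1-HIT; vc=[9,11]
#8 0x48→b9/s1 VC-HIT; vc=[7,11]
#9 0x48→b9/s1 L1-HIT; vc=[7,11]
#10 0x39→b7/s1 VC-HIT; vc=[9,11]
#11 0x4e→b9/s1 VC-HIT; vc=[7,11]
#12 0x5e→b11/s1 VC-HIT; vc=[7,9]
#13 0x5a→b11/s1 L1-HIT; vc=[7,9]
#14 0x38→b7/s1 VC-HIT; vc=[11,9]
#15 0x5f→b11/s1 VC-HIT; vc=[7,9]

MISSES = 3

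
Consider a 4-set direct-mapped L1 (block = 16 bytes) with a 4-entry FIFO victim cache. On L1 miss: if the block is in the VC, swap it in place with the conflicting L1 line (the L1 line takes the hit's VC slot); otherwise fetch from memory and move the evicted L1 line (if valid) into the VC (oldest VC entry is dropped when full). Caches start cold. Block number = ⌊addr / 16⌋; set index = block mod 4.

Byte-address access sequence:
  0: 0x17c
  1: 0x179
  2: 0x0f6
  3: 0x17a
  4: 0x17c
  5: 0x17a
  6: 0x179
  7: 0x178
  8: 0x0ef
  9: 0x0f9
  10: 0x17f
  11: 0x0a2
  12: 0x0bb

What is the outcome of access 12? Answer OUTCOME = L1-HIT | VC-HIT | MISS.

  [0] addr=0x17c blk=23 s=3: MISS | VC []
  [1] addr=0x179 blk=23 s=3: L1-HIT | VC []
  [2] addr=0xf6 blk=15 s=3: MISS | VC [23]
  [3] addr=0x17a blk=23 s=3: VC-HIT | VC [15]
  [4] addr=0x17c blk=23 s=3: L1-HIT | VC [15]
  [5] addr=0x17a blk=23 s=3: L1-HIT | VC [15]
  [6] addr=0x179 blk=23 s=3: L1-HIT | VC [15]
  [7] addr=0x178 blk=23 s=3: L1-HIT | VC [15]
  [8] addr=0xef blk=14 s=2: MISS | VC [15]
  [9] addr=0xf9 blk=15 s=3: VC-HIT | VC [23]
  [10] addr=0x17f blk=23 s=3: VC-HIT | VC [15]
  [11] addr=0xa2 blk=10 s=2: MISS | VC [15, 14]
  [12] addr=0xbb blk=11 s=3: MISS | VC [15, 14, 23]

OUTCOME = MISS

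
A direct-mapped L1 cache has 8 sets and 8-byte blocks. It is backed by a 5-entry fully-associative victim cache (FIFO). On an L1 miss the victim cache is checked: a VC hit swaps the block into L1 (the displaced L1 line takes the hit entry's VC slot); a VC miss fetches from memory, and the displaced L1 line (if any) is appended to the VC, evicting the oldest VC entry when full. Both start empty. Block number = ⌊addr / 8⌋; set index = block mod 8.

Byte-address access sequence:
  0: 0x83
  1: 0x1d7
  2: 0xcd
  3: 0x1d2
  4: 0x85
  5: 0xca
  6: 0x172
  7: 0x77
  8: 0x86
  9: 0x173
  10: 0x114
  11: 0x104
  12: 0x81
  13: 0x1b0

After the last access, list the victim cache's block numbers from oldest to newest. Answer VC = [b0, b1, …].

VC = [14, 58, 32, 46]

0: 0x83 (blk 16, set 0) → MISS  vc=[]
1: 0x1d7 (blk 58, set 2) → MISS  vc=[]
2: 0xcd (blk 25, set 1) → MISS  vc=[]
3: 0x1d2 (blk 58, set 2) → L1-HIT  vc=[]
4: 0x85 (blk 16, set 0) → L1-HIT  vc=[]
5: 0xca (blk 25, set 1) → L1-HIT  vc=[]
6: 0x172 (blk 46, set 6) → MISS  vc=[]
7: 0x77 (blk 14, set 6) → MISS  vc=[46]
8: 0x86 (blk 16, set 0) → L1-HIT  vc=[46]
9: 0x173 (blk 46, set 6) → VC-HIT  vc=[14]
10: 0x114 (blk 34, set 2) → MISS  vc=[14, 58]
11: 0x104 (blk 32, set 0) → MISS  vc=[14, 58, 16]
12: 0x81 (blk 16, set 0) → VC-HIT  vc=[14, 58, 32]
13: 0x1b0 (blk 54, set 6) → MISS  vc=[14, 58, 32, 46]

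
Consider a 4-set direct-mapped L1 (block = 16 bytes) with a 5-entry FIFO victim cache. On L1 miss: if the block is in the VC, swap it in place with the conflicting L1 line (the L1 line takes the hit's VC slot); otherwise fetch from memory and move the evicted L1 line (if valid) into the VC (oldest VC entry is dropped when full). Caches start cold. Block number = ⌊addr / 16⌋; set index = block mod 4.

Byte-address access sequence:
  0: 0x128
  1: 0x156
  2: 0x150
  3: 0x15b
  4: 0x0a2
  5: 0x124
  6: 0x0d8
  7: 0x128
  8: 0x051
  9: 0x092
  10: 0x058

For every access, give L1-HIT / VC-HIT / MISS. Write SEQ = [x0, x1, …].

SEQ = [MISS, MISS, L1-HIT, L1-HIT, MISS, VC-HIT, MISS, L1-HIT, MISS, MISS, VC-HIT]

#0 0x128→b18/s2 MISS; vc=[]
#1 0x156→b21/s1 MISS; vc=[]
#2 0x150→b21/s1 L1-HIT; vc=[]
#3 0x15b→b21/s1 L1-HIT; vc=[]
#4 0xa2→b10/s2 MISS; vc=[18]
#5 0x124→b18/s2 VC-HIT; vc=[10]
#6 0xd8→b13/s1 MISS; vc=[10,21]
#7 0x128→b18/s2 L1-HIT; vc=[10,21]
#8 0x51→b5/s1 MISS; vc=[10,21,13]
#9 0x92→b9/s1 MISS; vc=[10,21,13,5]
#10 0x58→b5/s1 VC-HIT; vc=[10,21,13,9]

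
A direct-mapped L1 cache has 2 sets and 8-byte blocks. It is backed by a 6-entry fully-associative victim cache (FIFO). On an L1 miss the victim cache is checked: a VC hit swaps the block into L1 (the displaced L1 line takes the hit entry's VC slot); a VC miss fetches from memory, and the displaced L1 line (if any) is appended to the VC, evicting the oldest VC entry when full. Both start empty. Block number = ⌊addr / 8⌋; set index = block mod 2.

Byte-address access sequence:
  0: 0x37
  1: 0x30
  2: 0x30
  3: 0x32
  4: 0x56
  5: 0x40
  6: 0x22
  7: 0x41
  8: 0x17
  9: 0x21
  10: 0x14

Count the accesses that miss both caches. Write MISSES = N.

MISSES = 5

#0 0x37→b6/s0 MISS; vc=[]
#1 0x30→b6/s0 L1-HIT; vc=[]
#2 0x30→b6/s0 L1-HIT; vc=[]
#3 0x32→b6/s0 L1-HIT; vc=[]
#4 0x56→b10/s0 MISS; vc=[6]
#5 0x40→b8/s0 MISS; vc=[6,10]
#6 0x22→b4/s0 MISS; vc=[6,10,8]
#7 0x41→b8/s0 VC-HIT; vc=[6,10,4]
#8 0x17→b2/s0 MISS; vc=[6,10,4,8]
#9 0x21→b4/s0 VC-HIT; vc=[6,10,2,8]
#10 0x14→b2/s0 VC-HIT; vc=[6,10,4,8]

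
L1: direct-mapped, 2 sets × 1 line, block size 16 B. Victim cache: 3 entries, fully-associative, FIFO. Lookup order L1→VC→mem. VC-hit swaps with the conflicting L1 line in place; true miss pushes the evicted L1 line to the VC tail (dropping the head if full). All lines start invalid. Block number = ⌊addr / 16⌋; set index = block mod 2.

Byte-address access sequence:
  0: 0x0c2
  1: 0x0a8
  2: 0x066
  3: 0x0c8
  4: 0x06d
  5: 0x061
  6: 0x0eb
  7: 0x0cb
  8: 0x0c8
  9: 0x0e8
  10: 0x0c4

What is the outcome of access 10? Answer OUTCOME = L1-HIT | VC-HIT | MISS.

OUTCOME = VC-HIT

  [0] addr=0xc2 blk=12 s=0: MISS | VC []
  [1] addr=0xa8 blk=10 s=0: MISS | VC [12]
  [2] addr=0x66 blk=6 s=0: MISS | VC [12, 10]
  [3] addr=0xc8 blk=12 s=0: VC-HIT | VC [6, 10]
  [4] addr=0x6d blk=6 s=0: VC-HIT | VC [12, 10]
  [5] addr=0x61 blk=6 s=0: L1-HIT | VC [12, 10]
  [6] addr=0xeb blk=14 s=0: MISS | VC [12, 10, 6]
  [7] addr=0xcb blk=12 s=0: VC-HIT | VC [14, 10, 6]
  [8] addr=0xc8 blk=12 s=0: L1-HIT | VC [14, 10, 6]
  [9] addr=0xe8 blk=14 s=0: VC-HIT | VC [12, 10, 6]
  [10] addr=0xc4 blk=12 s=0: VC-HIT | VC [14, 10, 6]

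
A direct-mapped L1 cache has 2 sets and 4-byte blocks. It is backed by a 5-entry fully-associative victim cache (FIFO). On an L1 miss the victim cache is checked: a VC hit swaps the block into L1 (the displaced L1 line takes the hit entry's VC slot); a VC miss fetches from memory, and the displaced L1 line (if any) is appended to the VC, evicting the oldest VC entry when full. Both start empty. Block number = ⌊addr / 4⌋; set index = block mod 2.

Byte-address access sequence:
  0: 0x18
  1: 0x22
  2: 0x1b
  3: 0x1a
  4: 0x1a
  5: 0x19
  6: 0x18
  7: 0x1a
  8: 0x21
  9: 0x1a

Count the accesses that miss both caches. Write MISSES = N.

#0 0x18→b6/s0 MISS; vc=[]
#1 0x22→b8/s0 MISS; vc=[6]
#2 0x1b→b6/s0 VC-HIT; vc=[8]
#3 0x1a→b6/s0 L1-HIT; vc=[8]
#4 0x1a→b6/s0 L1-HIT; vc=[8]
#5 0x19→b6/s0 L1-HIT; vc=[8]
#6 0x18→b6/s0 L1-HIT; vc=[8]
#7 0x1a→b6/s0 L1-HIT; vc=[8]
#8 0x21→b8/s0 VC-HIT; vc=[6]
#9 0x1a→b6/s0 VC-HIT; vc=[8]

MISSES = 2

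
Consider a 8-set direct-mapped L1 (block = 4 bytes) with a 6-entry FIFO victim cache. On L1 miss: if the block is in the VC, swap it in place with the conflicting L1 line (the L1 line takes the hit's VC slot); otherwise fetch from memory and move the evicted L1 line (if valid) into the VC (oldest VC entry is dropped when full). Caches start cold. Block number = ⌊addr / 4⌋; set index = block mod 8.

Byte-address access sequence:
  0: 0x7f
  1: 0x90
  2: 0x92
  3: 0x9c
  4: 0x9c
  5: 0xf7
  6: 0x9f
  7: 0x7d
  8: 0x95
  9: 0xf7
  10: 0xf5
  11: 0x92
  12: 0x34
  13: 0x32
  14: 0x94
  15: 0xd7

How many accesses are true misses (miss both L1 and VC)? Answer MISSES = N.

MISSES = 8

  [0] addr=0x7f blk=31 s=7: MISS | VC []
  [1] addr=0x90 blk=36 s=4: MISS | VC []
  [2] addr=0x92 blk=36 s=4: L1-HIT | VC []
  [3] addr=0x9c blk=39 s=7: MISS | VC [31]
  [4] addr=0x9c blk=39 s=7: L1-HIT | VC [31]
  [5] addr=0xf7 blk=61 s=5: MISS | VC [31]
  [6] addr=0x9f blk=39 s=7: L1-HIT | VC [31]
  [7] addr=0x7d blk=31 s=7: VC-HIT | VC [39]
  [8] addr=0x95 blk=37 s=5: MISS | VC [39, 61]
  [9] addr=0xf7 blk=61 s=5: VC-HIT | VC [39, 37]
  [10] addr=0xf5 blk=61 s=5: L1-HIT | VC [39, 37]
  [11] addr=0x92 blk=36 s=4: L1-HIT | VC [39, 37]
  [12] addr=0x34 blk=13 s=5: MISS | VC [39, 37, 61]
  [13] addr=0x32 blk=12 s=4: MISS | VC [39, 37, 61, 36]
  [14] addr=0x94 blk=37 s=5: VC-HIT | VC [39, 13, 61, 36]
  [15] addr=0xd7 blk=53 s=5: MISS | VC [39, 13, 61, 36, 37]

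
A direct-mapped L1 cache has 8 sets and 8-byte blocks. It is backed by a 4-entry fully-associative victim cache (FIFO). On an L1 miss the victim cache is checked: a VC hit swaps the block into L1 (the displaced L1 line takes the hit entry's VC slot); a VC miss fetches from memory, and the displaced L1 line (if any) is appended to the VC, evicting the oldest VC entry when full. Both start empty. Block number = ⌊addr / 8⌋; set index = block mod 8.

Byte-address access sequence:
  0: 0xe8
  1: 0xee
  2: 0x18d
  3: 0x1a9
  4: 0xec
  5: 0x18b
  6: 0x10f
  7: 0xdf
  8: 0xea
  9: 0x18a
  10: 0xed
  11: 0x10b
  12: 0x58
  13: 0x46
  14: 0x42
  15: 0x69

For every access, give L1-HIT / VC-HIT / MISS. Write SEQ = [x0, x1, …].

  [0] addr=0xe8 blk=29 s=5: MISS | VC []
  [1] addr=0xee blk=29 s=5: L1-HIT | VC []
  [2] addr=0x18d blk=49 s=1: MISS | VC []
  [3] addr=0x1a9 blk=53 s=5: MISS | VC [29]
  [4] addr=0xec blk=29 s=5: VC-HIT | VC [53]
  [5] addr=0x18b blk=49 s=1: L1-HIT | VC [53]
  [6] addr=0x10f blk=33 s=1: MISS | VC [53, 49]
  [7] addr=0xdf blk=27 s=3: MISS | VC [53, 49]
  [8] addr=0xea blk=29 s=5: L1-HIT | VC [53, 49]
  [9] addr=0x18a blk=49 s=1: VC-HIT | VC [53, 33]
  [10] addr=0xed blk=29 s=5: L1-HIT | VC [53, 33]
  [11] addr=0x10b blk=33 s=1: VC-HIT | VC [53, 49]
  [12] addr=0x58 blk=11 s=3: MISS | VC [53, 49, 27]
  [13] addr=0x46 blk=8 s=0: MISS | VC [53, 49, 27]
  [14] addr=0x42 blk=8 s=0: L1-HIT | VC [53, 49, 27]
  [15] addr=0x69 blk=13 s=5: MISS | VC [53, 49, 27, 29]

SEQ = [MISS, L1-HIT, MISS, MISS, VC-HIT, L1-HIT, MISS, MISS, L1-HIT, VC-HIT, L1-HIT, VC-HIT, MISS, MISS, L1-HIT, MISS]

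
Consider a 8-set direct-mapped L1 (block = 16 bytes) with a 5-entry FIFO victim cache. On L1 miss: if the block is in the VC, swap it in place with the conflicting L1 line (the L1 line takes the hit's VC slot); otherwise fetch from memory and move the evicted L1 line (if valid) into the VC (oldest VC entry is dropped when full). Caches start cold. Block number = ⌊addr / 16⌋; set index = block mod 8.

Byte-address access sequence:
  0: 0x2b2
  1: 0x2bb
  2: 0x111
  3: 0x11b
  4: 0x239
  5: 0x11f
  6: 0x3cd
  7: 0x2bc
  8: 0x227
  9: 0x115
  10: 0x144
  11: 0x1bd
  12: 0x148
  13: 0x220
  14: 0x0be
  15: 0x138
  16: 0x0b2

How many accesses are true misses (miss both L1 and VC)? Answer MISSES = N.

#0 0x2b2→b43/s3 MISS; vc=[]
#1 0x2bb→b43/s3 L1-HIT; vc=[]
#2 0x111→b17/s1 MISS; vc=[]
#3 0x11b→b17/s1 L1-HIT; vc=[]
#4 0x239→b35/s3 MISS; vc=[43]
#5 0x11f→b17/s1 L1-HIT; vc=[43]
#6 0x3cd→b60/s4 MISS; vc=[43]
#7 0x2bc→b43/s3 VC-HIT; vc=[35]
#8 0x227→b34/s2 MISS; vc=[35]
#9 0x115→b17/s1 L1-HIT; vc=[35]
#10 0x144→b20/s4 MISS; vc=[35,60]
#11 0x1bd→b27/s3 MISS; vc=[35,60,43]
#12 0x148→b20/s4 L1-HIT; vc=[35,60,43]
#13 0x220→b34/s2 L1-HIT; vc=[35,60,43]
#14 0xbe→b11/s3 MISS; vc=[35,60,43,27]
#15 0x138→b19/s3 MISS; vc=[35,60,43,27,11]
#16 0xb2→b11/s3 VC-HIT; vc=[35,60,43,27,19]

MISSES = 9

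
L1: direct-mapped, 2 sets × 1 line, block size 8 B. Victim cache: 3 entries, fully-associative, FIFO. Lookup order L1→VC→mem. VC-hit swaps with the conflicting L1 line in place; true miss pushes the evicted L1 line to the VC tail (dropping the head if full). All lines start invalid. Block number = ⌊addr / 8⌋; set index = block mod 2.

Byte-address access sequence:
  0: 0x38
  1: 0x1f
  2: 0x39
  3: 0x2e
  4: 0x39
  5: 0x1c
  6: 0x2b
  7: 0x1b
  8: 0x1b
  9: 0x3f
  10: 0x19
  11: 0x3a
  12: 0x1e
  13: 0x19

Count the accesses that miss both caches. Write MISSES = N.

  [0] addr=0x38 blk=7 s=1: MISS | VC []
  [1] addr=0x1f blk=3 s=1: MISS | VC [7]
  [2] addr=0x39 blk=7 s=1: VC-HIT | VC [3]
  [3] addr=0x2e blk=5 s=1: MISS | VC [3, 7]
  [4] addr=0x39 blk=7 s=1: VC-HIT | VC [3, 5]
  [5] addr=0x1c blk=3 s=1: VC-HIT | VC [7, 5]
  [6] addr=0x2b blk=5 s=1: VC-HIT | VC [7, 3]
  [7] addr=0x1b blk=3 s=1: VC-HIT | VC [7, 5]
  [8] addr=0x1b blk=3 s=1: L1-HIT | VC [7, 5]
  [9] addr=0x3f blk=7 s=1: VC-HIT | VC [3, 5]
  [10] addr=0x19 blk=3 s=1: VC-HIT | VC [7, 5]
  [11] addr=0x3a blk=7 s=1: VC-HIT | VC [3, 5]
  [12] addr=0x1e blk=3 s=1: VC-HIT | VC [7, 5]
  [13] addr=0x19 blk=3 s=1: L1-HIT | VC [7, 5]

MISSES = 3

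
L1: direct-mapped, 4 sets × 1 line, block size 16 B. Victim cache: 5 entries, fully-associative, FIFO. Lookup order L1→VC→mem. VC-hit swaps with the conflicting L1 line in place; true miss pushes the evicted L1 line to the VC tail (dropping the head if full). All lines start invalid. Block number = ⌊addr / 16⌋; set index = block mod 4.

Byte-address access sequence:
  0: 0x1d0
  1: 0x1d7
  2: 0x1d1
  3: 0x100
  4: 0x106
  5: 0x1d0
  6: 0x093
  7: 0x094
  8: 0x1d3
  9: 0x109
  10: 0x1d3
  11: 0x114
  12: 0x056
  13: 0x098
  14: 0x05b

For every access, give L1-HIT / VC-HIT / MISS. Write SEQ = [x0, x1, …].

  [0] addr=0x1d0 blk=29 s=1: MISS | VC []
  [1] addr=0x1d7 blk=29 s=1: L1-HIT | VC []
  [2] addr=0x1d1 blk=29 s=1: L1-HIT | VC []
  [3] addr=0x100 blk=16 s=0: MISS | VC []
  [4] addr=0x106 blk=16 s=0: L1-HIT | VC []
  [5] addr=0x1d0 blk=29 s=1: L1-HIT | VC []
  [6] addr=0x93 blk=9 s=1: MISS | VC [29]
  [7] addr=0x94 blk=9 s=1: L1-HIT | VC [29]
  [8] addr=0x1d3 blk=29 s=1: VC-HIT | VC [9]
  [9] addr=0x109 blk=16 s=0: L1-HIT | VC [9]
  [10] addr=0x1d3 blk=29 s=1: L1-HIT | VC [9]
  [11] addr=0x114 blk=17 s=1: MISS | VC [9, 29]
  [12] addr=0x56 blk=5 s=1: MISS | VC [9, 29, 17]
  [13] addr=0x98 blk=9 s=1: VC-HIT | VC [5, 29, 17]
  [14] addr=0x5b blk=5 s=1: VC-HIT | VC [9, 29, 17]

SEQ = [MISS, L1-HIT, L1-HIT, MISS, L1-HIT, L1-HIT, MISS, L1-HIT, VC-HIT, L1-HIT, L1-HIT, MISS, MISS, VC-HIT, VC-HIT]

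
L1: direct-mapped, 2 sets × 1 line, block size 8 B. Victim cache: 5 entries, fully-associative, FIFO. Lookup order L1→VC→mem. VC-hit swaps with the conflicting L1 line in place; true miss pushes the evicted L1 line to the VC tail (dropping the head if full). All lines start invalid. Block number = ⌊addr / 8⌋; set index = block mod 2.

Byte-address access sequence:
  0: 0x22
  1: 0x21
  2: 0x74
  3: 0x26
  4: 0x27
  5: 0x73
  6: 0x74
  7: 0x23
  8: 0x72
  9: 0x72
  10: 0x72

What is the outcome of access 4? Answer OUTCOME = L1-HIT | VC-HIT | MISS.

OUTCOME = L1-HIT

0: 0x22 (blk 4, set 0) → MISS  vc=[]
1: 0x21 (blk 4, set 0) → L1-HIT  vc=[]
2: 0x74 (blk 14, set 0) → MISS  vc=[4]
3: 0x26 (blk 4, set 0) → VC-HIT  vc=[14]
4: 0x27 (blk 4, set 0) → L1-HIT  vc=[14]
5: 0x73 (blk 14, set 0) → VC-HIT  vc=[4]
6: 0x74 (blk 14, set 0) → L1-HIT  vc=[4]
7: 0x23 (blk 4, set 0) → VC-HIT  vc=[14]
8: 0x72 (blk 14, set 0) → VC-HIT  vc=[4]
9: 0x72 (blk 14, set 0) → L1-HIT  vc=[4]
10: 0x72 (blk 14, set 0) → L1-HIT  vc=[4]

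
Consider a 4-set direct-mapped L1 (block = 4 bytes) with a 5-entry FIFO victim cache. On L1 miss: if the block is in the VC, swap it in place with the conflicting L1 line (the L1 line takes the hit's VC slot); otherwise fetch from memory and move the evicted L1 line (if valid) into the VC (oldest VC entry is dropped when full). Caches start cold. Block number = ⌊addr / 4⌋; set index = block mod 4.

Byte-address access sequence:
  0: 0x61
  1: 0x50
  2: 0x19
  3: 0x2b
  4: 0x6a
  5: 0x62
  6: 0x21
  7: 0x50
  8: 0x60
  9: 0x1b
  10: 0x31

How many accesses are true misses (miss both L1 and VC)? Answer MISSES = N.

#0 0x61→b24/s0 MISS; vc=[]
#1 0x50→b20/s0 MISS; vc=[24]
#2 0x19→b6/s2 MISS; vc=[24]
#3 0x2b→b10/s2 MISS; vc=[24,6]
#4 0x6a→b26/s2 MISS; vc=[24,6,10]
#5 0x62→b24/s0 VC-HIT; vc=[20,6,10]
#6 0x21→b8/s0 MISS; vc=[20,6,10,24]
#7 0x50→b20/s0 VC-HIT; vc=[8,6,10,24]
#8 0x60→b24/s0 VC-HIT; vc=[8,6,10,20]
#9 0x1b→b6/s2 VC-HIT; vc=[8,26,10,20]
#10 0x31→b12/s0 MISS; vc=[8,26,10,20,24]

MISSES = 7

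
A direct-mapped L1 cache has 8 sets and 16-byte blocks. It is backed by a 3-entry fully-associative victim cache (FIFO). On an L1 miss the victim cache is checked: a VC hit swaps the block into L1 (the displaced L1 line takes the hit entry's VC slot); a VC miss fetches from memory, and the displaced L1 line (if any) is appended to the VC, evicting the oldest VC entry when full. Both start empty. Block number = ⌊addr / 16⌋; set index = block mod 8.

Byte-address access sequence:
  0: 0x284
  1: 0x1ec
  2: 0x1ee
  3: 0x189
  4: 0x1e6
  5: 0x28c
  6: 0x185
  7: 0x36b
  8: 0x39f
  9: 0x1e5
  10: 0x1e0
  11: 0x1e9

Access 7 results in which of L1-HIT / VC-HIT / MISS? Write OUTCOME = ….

0: 0x284 (blk 40, set 0) → MISS  vc=[]
1: 0x1ec (blk 30, set 6) → MISS  vc=[]
2: 0x1ee (blk 30, set 6) → L1-HIT  vc=[]
3: 0x189 (blk 24, set 0) → MISS  vc=[40]
4: 0x1e6 (blk 30, set 6) → L1-HIT  vc=[40]
5: 0x28c (blk 40, set 0) → VC-HIT  vc=[24]
6: 0x185 (blk 24, set 0) → VC-HIT  vc=[40]
7: 0x36b (blk 54, set 6) → MISS  vc=[40, 30]
8: 0x39f (blk 57, set 1) → MISS  vc=[40, 30]
9: 0x1e5 (blk 30, set 6) → VC-HIT  vc=[40, 54]
10: 0x1e0 (blk 30, set 6) → L1-HIT  vc=[40, 54]
11: 0x1e9 (blk 30, set 6) → L1-HIT  vc=[40, 54]

OUTCOME = MISS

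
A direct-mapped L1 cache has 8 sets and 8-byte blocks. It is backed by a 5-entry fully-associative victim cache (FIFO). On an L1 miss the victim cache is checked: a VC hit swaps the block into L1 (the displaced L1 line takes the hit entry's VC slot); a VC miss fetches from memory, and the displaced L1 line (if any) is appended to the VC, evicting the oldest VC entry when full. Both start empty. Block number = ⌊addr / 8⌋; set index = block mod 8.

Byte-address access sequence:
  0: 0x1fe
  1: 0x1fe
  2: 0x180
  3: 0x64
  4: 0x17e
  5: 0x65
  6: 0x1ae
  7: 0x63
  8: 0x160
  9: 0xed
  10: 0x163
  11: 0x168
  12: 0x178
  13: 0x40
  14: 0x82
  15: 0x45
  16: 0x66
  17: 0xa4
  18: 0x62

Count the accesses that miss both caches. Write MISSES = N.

#0 0x1fe→b63/s7 MISS; vc=[]
#1 0x1fe→b63/s7 L1-HIT; vc=[]
#2 0x180→b48/s0 MISS; vc=[]
#3 0x64→b12/s4 MISS; vc=[]
#4 0x17e→b47/s7 MISS; vc=[63]
#5 0x65→b12/s4 L1-HIT; vc=[63]
#6 0x1ae→b53/s5 MISS; vc=[63]
#7 0x63→b12/s4 L1-HIT; vc=[63]
#8 0x160→b44/s4 MISS; vc=[63,12]
#9 0xed→b29/s5 MISS; vc=[63,12,53]
#10 0x163→b44/s4 L1-HIT; vc=[63,12,53]
#11 0x168→b45/s5 MISS; vc=[63,12,53,29]
#12 0x178→b47/s7 L1-HIT; vc=[63,12,53,29]
#13 0x40→b8/s0 MISS; vc=[63,12,53,29,48]
#14 0x82→b16/s0 MISS; vc=[12,53,29,48,8]
#15 0x45→b8/s0 VC-HIT; vc=[12,53,29,48,16]
#16 0x66→b12/s4 VC-HIT; vc=[44,53,29,48,16]
#17 0xa4→b20/s4 MISS; vc=[53,29,48,16,12]
#18 0x62→b12/s4 VC-HIT; vc=[53,29,48,16,20]

MISSES = 11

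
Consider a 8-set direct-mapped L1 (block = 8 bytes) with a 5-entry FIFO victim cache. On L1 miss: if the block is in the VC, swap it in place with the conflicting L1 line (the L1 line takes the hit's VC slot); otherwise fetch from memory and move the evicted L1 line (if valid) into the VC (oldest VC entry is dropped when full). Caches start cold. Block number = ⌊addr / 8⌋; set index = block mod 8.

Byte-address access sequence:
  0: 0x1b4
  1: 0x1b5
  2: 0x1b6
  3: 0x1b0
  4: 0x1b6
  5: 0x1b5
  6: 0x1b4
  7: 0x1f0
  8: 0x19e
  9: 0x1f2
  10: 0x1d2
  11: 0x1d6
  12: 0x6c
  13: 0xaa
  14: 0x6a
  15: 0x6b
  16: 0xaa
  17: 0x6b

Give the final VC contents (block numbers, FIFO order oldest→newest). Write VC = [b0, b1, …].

VC = [54, 21]

#0 0x1b4→b54/s6 MISS; vc=[]
#1 0x1b5→b54/s6 L1-HIT; vc=[]
#2 0x1b6→b54/s6 L1-HIT; vc=[]
#3 0x1b0→b54/s6 L1-HIT; vc=[]
#4 0x1b6→b54/s6 L1-HIT; vc=[]
#5 0x1b5→b54/s6 L1-HIT; vc=[]
#6 0x1b4→b54/s6 L1-HIT; vc=[]
#7 0x1f0→b62/s6 MISS; vc=[54]
#8 0x19e→b51/s3 MISS; vc=[54]
#9 0x1f2→b62/s6 L1-HIT; vc=[54]
#10 0x1d2→b58/s2 MISS; vc=[54]
#11 0x1d6→b58/s2 L1-HIT; vc=[54]
#12 0x6c→b13/s5 MISS; vc=[54]
#13 0xaa→b21/s5 MISS; vc=[54,13]
#14 0x6a→b13/s5 VC-HIT; vc=[54,21]
#15 0x6b→b13/s5 L1-HIT; vc=[54,21]
#16 0xaa→b21/s5 VC-HIT; vc=[54,13]
#17 0x6b→b13/s5 VC-HIT; vc=[54,21]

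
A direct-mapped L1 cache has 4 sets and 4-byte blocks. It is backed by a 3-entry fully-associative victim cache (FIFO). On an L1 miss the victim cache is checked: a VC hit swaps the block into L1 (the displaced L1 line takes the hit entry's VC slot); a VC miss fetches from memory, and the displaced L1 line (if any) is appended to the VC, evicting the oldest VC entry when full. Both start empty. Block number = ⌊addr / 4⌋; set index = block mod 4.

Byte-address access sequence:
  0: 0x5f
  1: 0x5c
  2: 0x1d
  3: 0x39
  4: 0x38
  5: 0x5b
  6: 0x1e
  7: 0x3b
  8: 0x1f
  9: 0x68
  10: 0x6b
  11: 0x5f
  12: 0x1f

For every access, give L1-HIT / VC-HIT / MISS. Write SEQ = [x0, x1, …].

SEQ = [MISS, L1-HIT, MISS, MISS, L1-HIT, MISS, L1-HIT, VC-HIT, L1-HIT, MISS, L1-HIT, VC-HIT, VC-HIT]

  [0] addr=0x5f blk=23 s=3: MISS | VC []
  [1] addr=0x5c blk=23 s=3: L1-HIT | VC []
  [2] addr=0x1d blk=7 s=3: MISS | VC [23]
  [3] addr=0x39 blk=14 s=2: MISS | VC [23]
  [4] addr=0x38 blk=14 s=2: L1-HIT | VC [23]
  [5] addr=0x5b blk=22 s=2: MISS | VC [23, 14]
  [6] addr=0x1e blk=7 s=3: L1-HIT | VC [23, 14]
  [7] addr=0x3b blk=14 s=2: VC-HIT | VC [23, 22]
  [8] addr=0x1f blk=7 s=3: L1-HIT | VC [23, 22]
  [9] addr=0x68 blk=26 s=2: MISS | VC [23, 22, 14]
  [10] addr=0x6b blk=26 s=2: L1-HIT | VC [23, 22, 14]
  [11] addr=0x5f blk=23 s=3: VC-HIT | VC [7, 22, 14]
  [12] addr=0x1f blk=7 s=3: VC-HIT | VC [23, 22, 14]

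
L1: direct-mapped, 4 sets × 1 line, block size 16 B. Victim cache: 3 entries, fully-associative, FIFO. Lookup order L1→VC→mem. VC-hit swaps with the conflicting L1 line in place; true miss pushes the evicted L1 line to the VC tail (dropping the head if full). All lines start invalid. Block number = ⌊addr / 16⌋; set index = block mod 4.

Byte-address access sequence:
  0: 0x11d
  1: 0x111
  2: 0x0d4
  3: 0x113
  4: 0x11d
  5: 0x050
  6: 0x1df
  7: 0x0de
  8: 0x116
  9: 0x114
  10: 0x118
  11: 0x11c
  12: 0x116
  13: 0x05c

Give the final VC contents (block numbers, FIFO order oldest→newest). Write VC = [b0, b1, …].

VC = [29, 13, 17]

  [0] addr=0x11d blk=17 s=1: MISS | VC []
  [1] addr=0x111 blk=17 s=1: L1-HIT | VC []
  [2] addr=0xd4 blk=13 s=1: MISS | VC [17]
  [3] addr=0x113 blk=17 s=1: VC-HIT | VC [13]
  [4] addr=0x11d blk=17 s=1: L1-HIT | VC [13]
  [5] addr=0x50 blk=5 s=1: MISS | VC [13, 17]
  [6] addr=0x1df blk=29 s=1: MISS | VC [13, 17, 5]
  [7] addr=0xde blk=13 s=1: VC-HIT | VC [29, 17, 5]
  [8] addr=0x116 blk=17 s=1: VC-HIT | VC [29, 13, 5]
  [9] addr=0x114 blk=17 s=1: L1-HIT | VC [29, 13, 5]
  [10] addr=0x118 blk=17 s=1: L1-HIT | VC [29, 13, 5]
  [11] addr=0x11c blk=17 s=1: L1-HIT | VC [29, 13, 5]
  [12] addr=0x116 blk=17 s=1: L1-HIT | VC [29, 13, 5]
  [13] addr=0x5c blk=5 s=1: VC-HIT | VC [29, 13, 17]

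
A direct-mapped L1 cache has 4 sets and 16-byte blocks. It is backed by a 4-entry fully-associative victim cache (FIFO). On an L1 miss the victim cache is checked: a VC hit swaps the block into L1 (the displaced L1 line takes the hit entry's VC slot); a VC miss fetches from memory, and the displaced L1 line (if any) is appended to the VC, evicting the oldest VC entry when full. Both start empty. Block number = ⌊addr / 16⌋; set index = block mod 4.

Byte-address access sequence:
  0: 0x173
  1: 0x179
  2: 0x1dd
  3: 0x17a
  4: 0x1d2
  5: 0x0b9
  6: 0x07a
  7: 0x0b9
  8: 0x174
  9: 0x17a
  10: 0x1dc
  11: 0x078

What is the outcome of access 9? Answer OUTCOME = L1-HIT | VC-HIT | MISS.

0: 0x173 (blk 23, set 3) → MISS  vc=[]
1: 0x179 (blk 23, set 3) → L1-HIT  vc=[]
2: 0x1dd (blk 29, set 1) → MISS  vc=[]
3: 0x17a (blk 23, set 3) → L1-HIT  vc=[]
4: 0x1d2 (blk 29, set 1) → L1-HIT  vc=[]
5: 0xb9 (blk 11, set 3) → MISS  vc=[23]
6: 0x7a (blk 7, set 3) → MISS  vc=[23, 11]
7: 0xb9 (blk 11, set 3) → VC-HIT  vc=[23, 7]
8: 0x174 (blk 23, set 3) → VC-HIT  vc=[11, 7]
9: 0x17a (blk 23, set 3) → L1-HIT  vc=[11, 7]
10: 0x1dc (blk 29, set 1) → L1-HIT  vc=[11, 7]
11: 0x78 (blk 7, set 3) → VC-HIT  vc=[11, 23]

OUTCOME = L1-HIT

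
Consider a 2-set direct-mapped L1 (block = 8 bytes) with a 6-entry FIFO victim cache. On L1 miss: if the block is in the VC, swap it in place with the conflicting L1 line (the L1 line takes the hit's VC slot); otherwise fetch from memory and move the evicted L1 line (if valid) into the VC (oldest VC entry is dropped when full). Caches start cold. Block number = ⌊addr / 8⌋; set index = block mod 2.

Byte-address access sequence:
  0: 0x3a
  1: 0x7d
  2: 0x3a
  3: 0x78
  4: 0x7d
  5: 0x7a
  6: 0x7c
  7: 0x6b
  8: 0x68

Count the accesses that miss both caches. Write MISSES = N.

  [0] addr=0x3a blk=7 s=1: MISS | VC []
  [1] addr=0x7d blk=15 s=1: MISS | VC [7]
  [2] addr=0x3a blk=7 s=1: VC-HIT | VC [15]
  [3] addr=0x78 blk=15 s=1: VC-HIT | VC [7]
  [4] addr=0x7d blk=15 s=1: L1-HIT | VC [7]
  [5] addr=0x7a blk=15 s=1: L1-HIT | VC [7]
  [6] addr=0x7c blk=15 s=1: L1-HIT | VC [7]
  [7] addr=0x6b blk=13 s=1: MISS | VC [7, 15]
  [8] addr=0x68 blk=13 s=1: L1-HIT | VC [7, 15]

MISSES = 3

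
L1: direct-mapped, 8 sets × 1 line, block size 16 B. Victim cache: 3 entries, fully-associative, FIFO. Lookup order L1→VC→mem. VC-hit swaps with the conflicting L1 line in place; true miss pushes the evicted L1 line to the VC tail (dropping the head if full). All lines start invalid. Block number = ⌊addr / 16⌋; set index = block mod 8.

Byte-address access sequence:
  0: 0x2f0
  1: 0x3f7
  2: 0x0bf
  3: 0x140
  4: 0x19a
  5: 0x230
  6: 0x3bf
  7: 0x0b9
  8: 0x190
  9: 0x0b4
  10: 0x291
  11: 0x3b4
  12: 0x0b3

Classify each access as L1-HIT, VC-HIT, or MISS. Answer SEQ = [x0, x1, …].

SEQ = [MISS, MISS, MISS, MISS, MISS, MISS, MISS, VC-HIT, L1-HIT, L1-HIT, MISS, VC-HIT, VC-HIT]

0: 0x2f0 (blk 47, set 7) → MISS  vc=[]
1: 0x3f7 (blk 63, set 7) → MISS  vc=[47]
2: 0xbf (blk 11, set 3) → MISS  vc=[47]
3: 0x140 (blk 20, set 4) → MISS  vc=[47]
4: 0x19a (blk 25, set 1) → MISS  vc=[47]
5: 0x230 (blk 35, set 3) → MISS  vc=[47, 11]
6: 0x3bf (blk 59, set 3) → MISS  vc=[47, 11, 35]
7: 0xb9 (blk 11, set 3) → VC-HIT  vc=[47, 59, 35]
8: 0x190 (blk 25, set 1) → L1-HIT  vc=[47, 59, 35]
9: 0xb4 (blk 11, set 3) → L1-HIT  vc=[47, 59, 35]
10: 0x291 (blk 41, set 1) → MISS  vc=[59, 35, 25]
11: 0x3b4 (blk 59, set 3) → VC-HIT  vc=[11, 35, 25]
12: 0xb3 (blk 11, set 3) → VC-HIT  vc=[59, 35, 25]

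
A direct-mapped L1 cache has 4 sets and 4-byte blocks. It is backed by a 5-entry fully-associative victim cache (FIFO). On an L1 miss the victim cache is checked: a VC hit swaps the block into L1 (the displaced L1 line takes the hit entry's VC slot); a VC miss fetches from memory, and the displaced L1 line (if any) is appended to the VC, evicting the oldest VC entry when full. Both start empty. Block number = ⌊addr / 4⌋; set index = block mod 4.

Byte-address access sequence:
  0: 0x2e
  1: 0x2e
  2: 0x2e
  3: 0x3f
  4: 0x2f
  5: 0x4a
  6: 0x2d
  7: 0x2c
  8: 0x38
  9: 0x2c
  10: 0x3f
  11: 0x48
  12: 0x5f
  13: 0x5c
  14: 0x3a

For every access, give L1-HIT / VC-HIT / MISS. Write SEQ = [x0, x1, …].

SEQ = [MISS, L1-HIT, L1-HIT, MISS, VC-HIT, MISS, L1-HIT, L1-HIT, MISS, L1-HIT, VC-HIT, VC-HIT, MISS, L1-HIT, VC-HIT]

#0 0x2e→b11/s3 MISS; vc=[]
#1 0x2e→b11/s3 L1-HIT; vc=[]
#2 0x2e→b11/s3 L1-HIT; vc=[]
#3 0x3f→b15/s3 MISS; vc=[11]
#4 0x2f→b11/s3 VC-HIT; vc=[15]
#5 0x4a→b18/s2 MISS; vc=[15]
#6 0x2d→b11/s3 L1-HIT; vc=[15]
#7 0x2c→b11/s3 L1-HIT; vc=[15]
#8 0x38→b14/s2 MISS; vc=[15,18]
#9 0x2c→b11/s3 L1-HIT; vc=[15,18]
#10 0x3f→b15/s3 VC-HIT; vc=[11,18]
#11 0x48→b18/s2 VC-HIT; vc=[11,14]
#12 0x5f→b23/s3 MISS; vc=[11,14,15]
#13 0x5c→b23/s3 L1-HIT; vc=[11,14,15]
#14 0x3a→b14/s2 VC-HIT; vc=[11,18,15]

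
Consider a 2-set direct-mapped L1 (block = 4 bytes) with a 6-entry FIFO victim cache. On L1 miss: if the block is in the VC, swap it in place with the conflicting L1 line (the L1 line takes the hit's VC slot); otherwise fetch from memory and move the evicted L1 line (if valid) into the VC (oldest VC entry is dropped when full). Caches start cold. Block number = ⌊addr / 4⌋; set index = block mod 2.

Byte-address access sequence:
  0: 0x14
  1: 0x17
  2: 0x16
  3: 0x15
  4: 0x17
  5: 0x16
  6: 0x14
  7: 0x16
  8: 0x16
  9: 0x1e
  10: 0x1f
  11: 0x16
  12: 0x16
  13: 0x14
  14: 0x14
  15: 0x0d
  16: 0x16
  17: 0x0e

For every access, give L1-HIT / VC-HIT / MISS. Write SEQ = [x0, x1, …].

  [0] addr=0x14 blk=5 s=1: MISS | VC []
  [1] addr=0x17 blk=5 s=1: L1-HIT | VC []
  [2] addr=0x16 blk=5 s=1: L1-HIT | VC []
  [3] addr=0x15 blk=5 s=1: L1-HIT | VC []
  [4] addr=0x17 blk=5 s=1: L1-HIT | VC []
  [5] addr=0x16 blk=5 s=1: L1-HIT | VC []
  [6] addr=0x14 blk=5 s=1: L1-HIT | VC []
  [7] addr=0x16 blk=5 s=1: L1-HIT | VC []
  [8] addr=0x16 blk=5 s=1: L1-HIT | VC []
  [9] addr=0x1e blk=7 s=1: MISS | VC [5]
  [10] addr=0x1f blk=7 s=1: L1-HIT | VC [5]
  [11] addr=0x16 blk=5 s=1: VC-HIT | VC [7]
  [12] addr=0x16 blk=5 s=1: L1-HIT | VC [7]
  [13] addr=0x14 blk=5 s=1: L1-HIT | VC [7]
  [14] addr=0x14 blk=5 s=1: L1-HIT | VC [7]
  [15] addr=0xd blk=3 s=1: MISS | VC [7, 5]
  [16] addr=0x16 blk=5 s=1: VC-HIT | VC [7, 3]
  [17] addr=0xe blk=3 s=1: VC-HIT | VC [7, 5]

SEQ = [MISS, L1-HIT, L1-HIT, L1-HIT, L1-HIT, L1-HIT, L1-HIT, L1-HIT, L1-HIT, MISS, L1-HIT, VC-HIT, L1-HIT, L1-HIT, L1-HIT, MISS, VC-HIT, VC-HIT]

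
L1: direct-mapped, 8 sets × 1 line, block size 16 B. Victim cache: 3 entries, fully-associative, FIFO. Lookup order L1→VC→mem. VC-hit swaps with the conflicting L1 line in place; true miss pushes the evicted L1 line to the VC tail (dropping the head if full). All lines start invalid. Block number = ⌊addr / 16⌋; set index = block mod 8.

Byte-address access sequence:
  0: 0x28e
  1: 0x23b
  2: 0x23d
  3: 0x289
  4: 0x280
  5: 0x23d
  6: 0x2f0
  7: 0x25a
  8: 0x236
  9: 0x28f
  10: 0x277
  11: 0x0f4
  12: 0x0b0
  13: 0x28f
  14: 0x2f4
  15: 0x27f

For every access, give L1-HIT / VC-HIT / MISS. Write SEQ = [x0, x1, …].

SEQ = [MISS, MISS, L1-HIT, L1-HIT, L1-HIT, L1-HIT, MISS, MISS, L1-HIT, L1-HIT, MISS, MISS, MISS, L1-HIT, VC-HIT, VC-HIT]

0: 0x28e (blk 40, set 0) → MISS  vc=[]
1: 0x23b (blk 35, set 3) → MISS  vc=[]
2: 0x23d (blk 35, set 3) → L1-HIT  vc=[]
3: 0x289 (blk 40, set 0) → L1-HIT  vc=[]
4: 0x280 (blk 40, set 0) → L1-HIT  vc=[]
5: 0x23d (blk 35, set 3) → L1-HIT  vc=[]
6: 0x2f0 (blk 47, set 7) → MISS  vc=[]
7: 0x25a (blk 37, set 5) → MISS  vc=[]
8: 0x236 (blk 35, set 3) → L1-HIT  vc=[]
9: 0x28f (blk 40, set 0) → L1-HIT  vc=[]
10: 0x277 (blk 39, set 7) → MISS  vc=[47]
11: 0xf4 (blk 15, set 7) → MISS  vc=[47, 39]
12: 0xb0 (blk 11, set 3) → MISS  vc=[47, 39, 35]
13: 0x28f (blk 40, set 0) → L1-HIT  vc=[47, 39, 35]
14: 0x2f4 (blk 47, set 7) → VC-HIT  vc=[15, 39, 35]
15: 0x27f (blk 39, set 7) → VC-HIT  vc=[15, 47, 35]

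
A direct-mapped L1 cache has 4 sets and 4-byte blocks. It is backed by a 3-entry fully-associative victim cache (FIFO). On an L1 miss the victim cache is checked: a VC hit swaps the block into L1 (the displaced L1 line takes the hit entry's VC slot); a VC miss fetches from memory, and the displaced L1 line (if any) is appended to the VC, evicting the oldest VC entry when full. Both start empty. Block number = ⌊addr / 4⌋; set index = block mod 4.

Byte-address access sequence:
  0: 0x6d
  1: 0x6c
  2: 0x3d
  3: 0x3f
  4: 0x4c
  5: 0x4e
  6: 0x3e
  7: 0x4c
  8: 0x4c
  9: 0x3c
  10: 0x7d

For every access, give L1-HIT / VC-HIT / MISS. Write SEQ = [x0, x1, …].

SEQ = [MISS, L1-HIT, MISS, L1-HIT, MISS, L1-HIT, VC-HIT, VC-HIT, L1-HIT, VC-HIT, MISS]

0: 0x6d (blk 27, set 3) → MISS  vc=[]
1: 0x6c (blk 27, set 3) → L1-HIT  vc=[]
2: 0x3d (blk 15, set 3) → MISS  vc=[27]
3: 0x3f (blk 15, set 3) → L1-HIT  vc=[27]
4: 0x4c (blk 19, set 3) → MISS  vc=[27, 15]
5: 0x4e (blk 19, set 3) → L1-HIT  vc=[27, 15]
6: 0x3e (blk 15, set 3) → VC-HIT  vc=[27, 19]
7: 0x4c (blk 19, set 3) → VC-HIT  vc=[27, 15]
8: 0x4c (blk 19, set 3) → L1-HIT  vc=[27, 15]
9: 0x3c (blk 15, set 3) → VC-HIT  vc=[27, 19]
10: 0x7d (blk 31, set 3) → MISS  vc=[27, 19, 15]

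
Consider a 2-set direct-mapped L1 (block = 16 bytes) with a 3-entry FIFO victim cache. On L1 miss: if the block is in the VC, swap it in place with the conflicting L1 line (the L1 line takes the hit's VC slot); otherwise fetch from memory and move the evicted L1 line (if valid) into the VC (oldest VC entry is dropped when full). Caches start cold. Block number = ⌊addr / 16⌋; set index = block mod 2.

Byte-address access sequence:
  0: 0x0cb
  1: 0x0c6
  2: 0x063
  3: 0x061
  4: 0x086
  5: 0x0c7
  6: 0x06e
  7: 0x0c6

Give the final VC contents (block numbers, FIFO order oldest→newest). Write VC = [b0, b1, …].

#0 0xcb→b12/s0 MISS; vc=[]
#1 0xc6→b12/s0 L1-HIT; vc=[]
#2 0x63→b6/s0 MISS; vc=[12]
#3 0x61→b6/s0 L1-HIT; vc=[12]
#4 0x86→b8/s0 MISS; vc=[12,6]
#5 0xc7→b12/s0 VC-HIT; vc=[8,6]
#6 0x6e→b6/s0 VC-HIT; vc=[8,12]
#7 0xc6→b12/s0 VC-HIT; vc=[8,6]

VC = [8, 6]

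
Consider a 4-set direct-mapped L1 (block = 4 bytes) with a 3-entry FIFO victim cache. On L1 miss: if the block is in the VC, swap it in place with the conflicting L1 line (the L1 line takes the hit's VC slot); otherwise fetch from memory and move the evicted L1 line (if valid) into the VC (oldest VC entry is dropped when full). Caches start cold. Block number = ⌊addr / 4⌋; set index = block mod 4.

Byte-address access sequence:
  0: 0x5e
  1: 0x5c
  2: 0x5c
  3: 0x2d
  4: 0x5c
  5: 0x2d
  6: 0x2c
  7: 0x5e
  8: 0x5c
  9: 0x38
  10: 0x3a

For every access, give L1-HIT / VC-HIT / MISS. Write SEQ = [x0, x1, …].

SEQ = [MISS, L1-HIT, L1-HIT, MISS, VC-HIT, VC-HIT, L1-HIT, VC-HIT, L1-HIT, MISS, L1-HIT]

  [0] addr=0x5e blk=23 s=3: MISS | VC []
  [1] addr=0x5c blk=23 s=3: L1-HIT | VC []
  [2] addr=0x5c blk=23 s=3: L1-HIT | VC []
  [3] addr=0x2d blk=11 s=3: MISS | VC [23]
  [4] addr=0x5c blk=23 s=3: VC-HIT | VC [11]
  [5] addr=0x2d blk=11 s=3: VC-HIT | VC [23]
  [6] addr=0x2c blk=11 s=3: L1-HIT | VC [23]
  [7] addr=0x5e blk=23 s=3: VC-HIT | VC [11]
  [8] addr=0x5c blk=23 s=3: L1-HIT | VC [11]
  [9] addr=0x38 blk=14 s=2: MISS | VC [11]
  [10] addr=0x3a blk=14 s=2: L1-HIT | VC [11]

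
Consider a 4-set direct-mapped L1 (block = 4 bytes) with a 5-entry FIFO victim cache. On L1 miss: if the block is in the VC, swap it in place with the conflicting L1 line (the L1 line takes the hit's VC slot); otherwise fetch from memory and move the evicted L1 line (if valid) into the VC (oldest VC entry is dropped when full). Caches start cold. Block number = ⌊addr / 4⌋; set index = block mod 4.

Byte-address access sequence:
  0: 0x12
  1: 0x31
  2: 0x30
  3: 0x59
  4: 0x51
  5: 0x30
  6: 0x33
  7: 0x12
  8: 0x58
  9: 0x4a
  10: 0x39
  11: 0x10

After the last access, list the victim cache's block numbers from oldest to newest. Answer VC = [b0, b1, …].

VC = [12, 20, 22, 18]

0: 0x12 (blk 4, set 0) → MISS  vc=[]
1: 0x31 (blk 12, set 0) → MISS  vc=[4]
2: 0x30 (blk 12, set 0) → L1-HIT  vc=[4]
3: 0x59 (blk 22, set 2) → MISS  vc=[4]
4: 0x51 (blk 20, set 0) → MISS  vc=[4, 12]
5: 0x30 (blk 12, set 0) → VC-HIT  vc=[4, 20]
6: 0x33 (blk 12, set 0) → L1-HIT  vc=[4, 20]
7: 0x12 (blk 4, set 0) → VC-HIT  vc=[12, 20]
8: 0x58 (blk 22, set 2) → L1-HIT  vc=[12, 20]
9: 0x4a (blk 18, set 2) → MISS  vc=[12, 20, 22]
10: 0x39 (blk 14, set 2) → MISS  vc=[12, 20, 22, 18]
11: 0x10 (blk 4, set 0) → L1-HIT  vc=[12, 20, 22, 18]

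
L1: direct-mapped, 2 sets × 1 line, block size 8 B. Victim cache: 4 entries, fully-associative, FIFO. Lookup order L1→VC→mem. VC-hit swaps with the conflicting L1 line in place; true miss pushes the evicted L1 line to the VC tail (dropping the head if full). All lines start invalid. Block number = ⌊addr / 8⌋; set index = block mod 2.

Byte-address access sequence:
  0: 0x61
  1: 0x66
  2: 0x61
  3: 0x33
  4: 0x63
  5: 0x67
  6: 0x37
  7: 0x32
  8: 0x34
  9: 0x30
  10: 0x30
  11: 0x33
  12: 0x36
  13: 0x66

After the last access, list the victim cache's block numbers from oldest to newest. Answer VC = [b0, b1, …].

#0 0x61→b12/s0 MISS; vc=[]
#1 0x66→b12/s0 L1-HIT; vc=[]
#2 0x61→b12/s0 L1-HIT; vc=[]
#3 0x33→b6/s0 MISS; vc=[12]
#4 0x63→b12/s0 VC-HIT; vc=[6]
#5 0x67→b12/s0 L1-HIT; vc=[6]
#6 0x37→b6/s0 VC-HIT; vc=[12]
#7 0x32→b6/s0 L1-HIT; vc=[12]
#8 0x34→b6/s0 L1-HIT; vc=[12]
#9 0x30→b6/s0 L1-HIT; vc=[12]
#10 0x30→b6/s0 L1-HIT; vc=[12]
#11 0x33→b6/s0 L1-HIT; vc=[12]
#12 0x36→b6/s0 L1-HIT; vc=[12]
#13 0x66→b12/s0 VC-HIT; vc=[6]

VC = [6]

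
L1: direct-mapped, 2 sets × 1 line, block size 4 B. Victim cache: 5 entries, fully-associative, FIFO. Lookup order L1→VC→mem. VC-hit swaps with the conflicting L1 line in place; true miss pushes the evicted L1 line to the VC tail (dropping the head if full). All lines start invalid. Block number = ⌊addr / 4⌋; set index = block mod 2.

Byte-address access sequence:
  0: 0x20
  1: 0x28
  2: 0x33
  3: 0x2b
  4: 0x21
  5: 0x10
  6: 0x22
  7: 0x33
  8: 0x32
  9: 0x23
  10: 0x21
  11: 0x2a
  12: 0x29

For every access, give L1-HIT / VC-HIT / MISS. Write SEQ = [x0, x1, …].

0: 0x20 (blk 8, set 0) → MISS  vc=[]
1: 0x28 (blk 10, set 0) → MISS  vc=[8]
2: 0x33 (blk 12, set 0) → MISS  vc=[8, 10]
3: 0x2b (blk 10, set 0) → VC-HIT  vc=[8, 12]
4: 0x21 (blk 8, set 0) → VC-HIT  vc=[10, 12]
5: 0x10 (blk 4, set 0) → MISS  vc=[10, 12, 8]
6: 0x22 (blk 8, set 0) → VC-HIT  vc=[10, 12, 4]
7: 0x33 (blk 12, set 0) → VC-HIT  vc=[10, 8, 4]
8: 0x32 (blk 12, set 0) → L1-HIT  vc=[10, 8, 4]
9: 0x23 (blk 8, set 0) → VC-HIT  vc=[10, 12, 4]
10: 0x21 (blk 8, set 0) → L1-HIT  vc=[10, 12, 4]
11: 0x2a (blk 10, set 0) → VC-HIT  vc=[8, 12, 4]
12: 0x29 (blk 10, set 0) → L1-HIT  vc=[8, 12, 4]

SEQ = [MISS, MISS, MISS, VC-HIT, VC-HIT, MISS, VC-HIT, VC-HIT, L1-HIT, VC-HIT, L1-HIT, VC-HIT, L1-HIT]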